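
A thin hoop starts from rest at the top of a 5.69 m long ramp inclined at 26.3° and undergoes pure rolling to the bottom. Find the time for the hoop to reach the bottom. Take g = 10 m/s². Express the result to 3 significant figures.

t ≈ 2.27 s

Here I = MR², so the shape factor k = I/(MR²) = 1.
Along the incline Mg sinθ − f = Ma, and torque about the center fR = Iα = kMR²(a/R) gives f = kMa.
Hence a = g sinθ/(1+k) = 10×sin26.3°/2 = 2.215 m/s².
Starting from rest, L = ½at², so t = √(2L/a) = √(2×5.69/2.215) ≈ 2.27 s.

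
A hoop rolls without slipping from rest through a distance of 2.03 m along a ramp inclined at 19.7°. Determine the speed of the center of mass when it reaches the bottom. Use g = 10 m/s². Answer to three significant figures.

With I = MR², the ratio k = I/(MR²) is 1.
The rolling condition ω = v/R makes the rotational term ½I(v/R)² = ½kMv², so KE_total = ½(1+k)Mv² = Mv².
The vertical drop is h = L sinθ = 2.03 × sin19.7° = 0.6843 m.
Energy conservation: Mgh = Mv², so v = √(2gh/(1+k)) = √(2 × 10 × 0.6843 / 2) ≈ 2.62 m/s.

v ≈ 2.62 m/s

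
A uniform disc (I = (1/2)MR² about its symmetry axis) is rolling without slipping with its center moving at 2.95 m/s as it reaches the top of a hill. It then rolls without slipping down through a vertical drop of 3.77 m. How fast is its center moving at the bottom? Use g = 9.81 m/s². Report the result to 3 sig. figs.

Here I = (1/2)MR², so the shape factor k = I/(MR²) = 0.5.
Rolling without slipping gives ω = v/R, so the total kinetic energy is ½Mv² + ½Iω² = ½(1+k)Mv² = (3/4)Mv².
Energy conservation: (3/4)Mv₀² + Mgh = (3/4)Mv², so v² = v₀² + 2gh/(1+k).
v = √(2.95² + 2×9.81×3.77/1.5) = √58.01 ≈ 7.62 m/s.

v ≈ 7.62 m/s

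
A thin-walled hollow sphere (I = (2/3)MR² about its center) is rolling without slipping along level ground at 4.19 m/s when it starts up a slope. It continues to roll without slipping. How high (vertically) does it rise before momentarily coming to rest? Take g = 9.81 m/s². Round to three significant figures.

The moment of inertia is (2/3)MR², giving k ≡ I/(MR²) = 2/3.
Pure rolling means v = ωR; then KE = ½Mv² + ½I(v/R)² = ½(1+k)Mv² = (5/6)Mv².
At the top the kinetic energy is zero, so (5/6)Mv₀² = Mgh.
Thus h = (1+k)v₀²/(2g) = 1.667 × 4.19² / (2 × 9.81) ≈ 1.49 m.

h ≈ 1.49 m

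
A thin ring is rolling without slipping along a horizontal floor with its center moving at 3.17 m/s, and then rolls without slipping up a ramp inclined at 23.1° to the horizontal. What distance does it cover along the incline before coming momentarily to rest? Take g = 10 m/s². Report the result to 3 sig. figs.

Here I = MR², so the shape factor k = I/(MR²) = 1.
Since it rolls without slipping, ω = v/R and KE = ½Mv² + ½Iω² = ½(1+k)Mv² = Mv².
Setting this equal to Mgh gives the vertical rise h = (1+k)v₀²/(2g) = 2×3.17²/(2×10) = 1.005 m.
Along the incline, d = h/sinθ = 1.005/sin23.1° ≈ 2.56 m.

d ≈ 2.56 m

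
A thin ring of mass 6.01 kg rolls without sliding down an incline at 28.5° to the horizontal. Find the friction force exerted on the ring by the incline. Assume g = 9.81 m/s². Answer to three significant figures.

f ≈ 14.1 N

The moment of inertia is MR², giving k ≡ I/(MR²) = 1.
Newton's second law down the slope: Mg sinθ − f = Ma. The torque equation fR = Iα (with α = a/R) gives f = kMa.
Combining, a = g sinθ/(1+k) and f = kMa = kMg sinθ/(1+k).
f = 1 × 6.01 × 9.81 × sin28.5° / 2 ≈ 14.1 N.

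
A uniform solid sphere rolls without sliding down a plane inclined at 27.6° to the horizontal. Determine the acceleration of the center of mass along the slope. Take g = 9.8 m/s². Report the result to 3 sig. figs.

a ≈ 3.24 m/s²

With I = (2/5)MR², the ratio k = I/(MR²) is 0.4.
Newton's second law down the slope: Mg sinθ − f = Ma. The torque equation fR = Iα (with α = a/R) gives f = kMa.
Eliminating f: Mg sinθ = (1+k)Ma, so a = g sinθ/(1+k) = 9.8 × sin27.6° / 1.4 ≈ 3.24 m/s².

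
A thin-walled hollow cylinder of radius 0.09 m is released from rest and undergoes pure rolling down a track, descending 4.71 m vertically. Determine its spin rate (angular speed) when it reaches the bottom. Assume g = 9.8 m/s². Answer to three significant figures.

ω ≈ 75.5 rad/s

With I = MR², the ratio k = I/(MR²) is 1.
Rolling without slipping gives ω = v/R, so the total kinetic energy is ½Mv² + ½Iω² = ½(1+k)Mv² = Mv².
Energy conservation Mgh = ½(1+k)Mv² gives v = √(2gh/(1+k)) = √(2 × 9.8 × 4.71 / 2) = 6.794 m/s.
Then ω = v/R = 6.794 / 0.09 ≈ 75.5 rad/s.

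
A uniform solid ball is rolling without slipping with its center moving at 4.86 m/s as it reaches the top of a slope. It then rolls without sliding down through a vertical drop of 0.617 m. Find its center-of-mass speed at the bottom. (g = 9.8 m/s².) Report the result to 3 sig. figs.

Here I = (2/5)MR², so the shape factor k = I/(MR²) = 0.4.
The rolling condition ω = v/R makes the rotational term ½I(v/R)² = ½kMv², so KE_total = ½(1+k)Mv² = (7/10)Mv².
Conserving energy between top and bottom: (7/10)Mv² = (7/10)Mv₀² + Mgh, hence v² = v₀² + 2gh/(1+k).
v = √(4.86² + 2×9.8×0.617/1.4) = √32.26 ≈ 5.68 m/s.

v ≈ 5.68 m/s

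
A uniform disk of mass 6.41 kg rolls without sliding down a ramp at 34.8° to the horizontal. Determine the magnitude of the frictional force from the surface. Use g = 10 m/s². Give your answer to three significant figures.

Here I = (1/2)MR², so the shape factor k = I/(MR²) = 0.5.
Translational: Mg sinθ − f = Ma. Rotational about the CM: fR = Iα = kMRa, so f = kMa.
Combining, a = g sinθ/(1+k) and f = kMa = kMg sinθ/(1+k).
f = 0.5 × 6.41 × 10 × sin34.8° / 1.5 ≈ 12.2 N.

f ≈ 12.2 N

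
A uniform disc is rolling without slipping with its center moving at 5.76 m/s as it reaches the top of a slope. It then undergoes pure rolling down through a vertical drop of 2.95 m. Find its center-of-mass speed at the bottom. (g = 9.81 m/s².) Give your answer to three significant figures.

For this body I = (1/2)MR², i.e. k = I/(MR²) = 0.5.
Rolling without slipping gives ω = v/R, so the total kinetic energy is ½Mv² + ½Iω² = ½(1+k)Mv² = (3/4)Mv².
Conserving energy between top and bottom: (3/4)Mv² = (3/4)Mv₀² + Mgh, hence v² = v₀² + 2gh/(1+k).
v = √(5.76² + 2×9.81×2.95/1.5) = √71.76 ≈ 8.47 m/s.

v ≈ 8.47 m/s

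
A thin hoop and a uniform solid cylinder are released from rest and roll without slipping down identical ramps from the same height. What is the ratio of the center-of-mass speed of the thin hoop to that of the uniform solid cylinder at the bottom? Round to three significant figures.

Each satisfies Mgh = ½(1+k)Mv² with k = I/(MR²), so v ∝ 1/√(1+k).
For the thin hoop k = 1; for the uniform solid cylinder k = 0.5.
v₁/v₂ = √((1+k₂)/(1+k₁)) = √(1.5/2) ≈ 0.866.

v_ratio ≈ 0.866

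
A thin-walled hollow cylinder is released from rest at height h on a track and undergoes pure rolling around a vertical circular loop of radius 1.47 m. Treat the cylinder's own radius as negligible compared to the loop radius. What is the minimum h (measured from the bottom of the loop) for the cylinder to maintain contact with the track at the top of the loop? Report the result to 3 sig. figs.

With I = MR², the ratio k = I/(MR²) is 1.
At the top of the loop, the minimum-contact condition is Mg = Mv_top²/r, so v_top² = gr.
With ω = v/R, the kinetic energy at speed v is ½(1+k)Mv² = Mv².
Energy conservation from release (height h) to the top (height 2r): Mgh = Mg(2r) + M·gr.
Thus h_min = 2r + (1+k)r/2 = r(2 + 2/2) = 1.47 × 3 ≈ 4.41 m.

h_min ≈ 4.41 m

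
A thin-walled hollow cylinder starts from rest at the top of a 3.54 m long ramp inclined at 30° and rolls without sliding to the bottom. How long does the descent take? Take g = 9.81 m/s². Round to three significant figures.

With I = MR², the ratio k = I/(MR²) is 1.
Newton's second law down the slope: Mg sinθ − f = Ma. The torque equation fR = Iα (with α = a/R) gives f = kMa.
Hence a = g sinθ/(1+k) = 9.81×sin30°/2 = 2.452 m/s².
Starting from rest, L = ½at², so t = √(2L/a) = √(2×3.54/2.452) ≈ 1.70 s.

t ≈ 1.70 s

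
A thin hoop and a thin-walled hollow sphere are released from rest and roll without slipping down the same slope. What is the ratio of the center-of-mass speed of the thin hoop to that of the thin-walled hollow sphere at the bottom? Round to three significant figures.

Each satisfies Mgh = ½(1+k)Mv² with k = I/(MR²), so v ∝ 1/√(1+k).
For the thin hoop k = 1; for the thin-walled hollow sphere k = 2/3.
v₁/v₂ = √((1+k₂)/(1+k₁)) = √(1.667/2) ≈ 0.913.

v_ratio ≈ 0.913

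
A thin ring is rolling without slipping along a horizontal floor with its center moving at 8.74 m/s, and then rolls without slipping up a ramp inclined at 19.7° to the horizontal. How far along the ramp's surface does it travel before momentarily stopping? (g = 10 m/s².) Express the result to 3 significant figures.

d ≈ 22.7 m

With I = MR², the ratio k = I/(MR²) is 1.
Rolling without slipping gives ω = v/R, so the total kinetic energy is ½Mv² + ½Iω² = ½(1+k)Mv² = Mv².
Setting this equal to Mgh gives the vertical rise h = (1+k)v₀²/(2g) = 2×8.74²/(2×10) = 7.639 m.
The distance along the slope is d = h/sinθ = 7.639/sin19.7° ≈ 22.7 m.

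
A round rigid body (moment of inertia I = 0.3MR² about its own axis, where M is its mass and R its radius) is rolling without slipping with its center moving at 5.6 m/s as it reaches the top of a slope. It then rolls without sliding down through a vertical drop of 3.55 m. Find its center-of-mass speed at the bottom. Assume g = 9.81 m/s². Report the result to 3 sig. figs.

v ≈ 9.22 m/s

The moment of inertia is 0.3MR², giving k ≡ I/(MR²) = 0.3.
Pure rolling means v = ωR; then KE = ½Mv² + ½I(v/R)² = ½(1+k)Mv² = (13/20)Mv².
Conserving energy between top and bottom: (13/20)Mv² = (13/20)Mv₀² + Mgh, hence v² = v₀² + 2gh/(1+k).
v = √(5.6² + 2×9.81×3.55/1.3) = √84.94 ≈ 9.22 m/s.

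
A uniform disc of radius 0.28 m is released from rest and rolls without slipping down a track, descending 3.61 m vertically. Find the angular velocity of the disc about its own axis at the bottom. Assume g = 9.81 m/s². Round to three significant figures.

ω ≈ 24.5 rad/s

The moment of inertia is (1/2)MR², giving k ≡ I/(MR²) = 0.5.
Pure rolling means v = ωR; then KE = ½Mv² + ½I(v/R)² = ½(1+k)Mv² = (3/4)Mv².
Energy conservation Mgh = ½(1+k)Mv² gives v = √(2gh/(1+k)) = √(2 × 9.81 × 3.61 / 1.5) = 6.872 m/s.
The angular speed follows from ω = v/R = 6.872/0.28 ≈ 24.5 rad/s.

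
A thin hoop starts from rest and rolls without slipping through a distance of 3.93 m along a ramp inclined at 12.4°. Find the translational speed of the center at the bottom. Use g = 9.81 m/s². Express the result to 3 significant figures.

v ≈ 2.88 m/s

With I = MR², the ratio k = I/(MR²) is 1.
Pure rolling means v = ωR; then KE = ½Mv² + ½I(v/R)² = ½(1+k)Mv² = Mv².
The vertical drop is h = L sinθ = 3.93 × sin12.4° = 0.8439 m.
Energy conservation: Mgh = Mv², so v = √(2gh/(1+k)) = √(2 × 9.81 × 0.8439 / 2) ≈ 2.88 m/s.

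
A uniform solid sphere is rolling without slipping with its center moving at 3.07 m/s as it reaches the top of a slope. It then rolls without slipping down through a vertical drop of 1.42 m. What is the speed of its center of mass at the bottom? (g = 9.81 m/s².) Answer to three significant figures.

Here I = (2/5)MR², so the shape factor k = I/(MR²) = 0.4.
Since it rolls without slipping, ω = v/R and KE = ½Mv² + ½Iω² = ½(1+k)Mv² = (7/10)Mv².
Energy conservation: (7/10)Mv₀² + Mgh = (7/10)Mv², so v² = v₀² + 2gh/(1+k).
v = √(3.07² + 2×9.81×1.42/1.4) = √29.33 ≈ 5.42 m/s.

v ≈ 5.42 m/s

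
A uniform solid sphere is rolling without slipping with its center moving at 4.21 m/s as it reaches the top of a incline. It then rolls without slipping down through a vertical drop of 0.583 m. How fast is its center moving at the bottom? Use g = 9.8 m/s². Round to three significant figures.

v ≈ 5.09 m/s

The moment of inertia is (2/5)MR², giving k ≡ I/(MR²) = 0.4.
The rolling condition ω = v/R makes the rotational term ½I(v/R)² = ½kMv², so KE_total = ½(1+k)Mv² = (7/10)Mv².
Energy conservation: (7/10)Mv₀² + Mgh = (7/10)Mv², so v² = v₀² + 2gh/(1+k).
v = √(4.21² + 2×9.8×0.583/1.4) = √25.89 ≈ 5.09 m/s.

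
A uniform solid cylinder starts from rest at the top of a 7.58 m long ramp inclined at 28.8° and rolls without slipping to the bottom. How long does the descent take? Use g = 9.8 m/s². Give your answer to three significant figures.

t ≈ 2.19 s

With I = (1/2)MR², the ratio k = I/(MR²) is 0.5.
Newton's second law down the slope: Mg sinθ − f = Ma. The torque equation fR = Iα (with α = a/R) gives f = kMa.
Hence a = g sinθ/(1+k) = 9.8×sin28.8°/1.5 = 3.147 m/s².
Starting from rest, L = ½at², so t = √(2L/a) = √(2×7.58/3.147) ≈ 2.19 s.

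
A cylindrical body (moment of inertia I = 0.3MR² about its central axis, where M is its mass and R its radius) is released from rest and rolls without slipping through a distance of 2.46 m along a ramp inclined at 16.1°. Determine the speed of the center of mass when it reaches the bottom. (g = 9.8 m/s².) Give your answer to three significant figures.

v ≈ 3.21 m/s

Here I = 0.3MR², so the shape factor k = I/(MR²) = 0.3.
Pure rolling means v = ωR; then KE = ½Mv² + ½I(v/R)² = ½(1+k)Mv² = (13/20)Mv².
The vertical drop is h = L sinθ = 2.46 × sin16.1° = 0.6822 m.
Energy conservation: Mgh = (13/20)Mv², so v = √(2gh/(1+k)) = √(2 × 9.8 × 0.6822 / 1.3) ≈ 3.21 m/s.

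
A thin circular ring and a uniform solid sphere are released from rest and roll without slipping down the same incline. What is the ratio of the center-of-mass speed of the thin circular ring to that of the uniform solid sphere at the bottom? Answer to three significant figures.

Each satisfies Mgh = ½(1+k)Mv² with k = I/(MR²), so v ∝ 1/√(1+k).
For the thin circular ring k = 1; for the uniform solid sphere k = 0.4.
v₁/v₂ = √((1+k₂)/(1+k₁)) = √(1.4/2) ≈ 0.837.

v_ratio ≈ 0.837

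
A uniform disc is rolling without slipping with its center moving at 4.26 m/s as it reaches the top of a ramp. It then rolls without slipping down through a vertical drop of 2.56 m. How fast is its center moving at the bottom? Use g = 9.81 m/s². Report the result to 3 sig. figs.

v ≈ 7.19 m/s

With I = (1/2)MR², the ratio k = I/(MR²) is 0.5.
Pure rolling means v = ωR; then KE = ½Mv² + ½I(v/R)² = ½(1+k)Mv² = (3/4)Mv².
Energy conservation: (3/4)Mv₀² + Mgh = (3/4)Mv², so v² = v₀² + 2gh/(1+k).
v = √(4.26² + 2×9.81×2.56/1.5) = √51.63 ≈ 7.19 m/s.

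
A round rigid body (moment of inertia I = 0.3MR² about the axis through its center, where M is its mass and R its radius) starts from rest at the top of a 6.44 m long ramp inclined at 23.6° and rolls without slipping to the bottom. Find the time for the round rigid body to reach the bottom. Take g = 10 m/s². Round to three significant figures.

Here I = 0.3MR², so the shape factor k = I/(MR²) = 0.3.
Translational: Mg sinθ − f = Ma. Rotational about the CM: fR = Iα = kMRa, so f = kMa.
Hence a = g sinθ/(1+k) = 10×sin23.6°/1.3 = 3.08 m/s².
Starting from rest, L = ½at², so t = √(2L/a) = √(2×6.44/3.08) ≈ 2.05 s.

t ≈ 2.05 s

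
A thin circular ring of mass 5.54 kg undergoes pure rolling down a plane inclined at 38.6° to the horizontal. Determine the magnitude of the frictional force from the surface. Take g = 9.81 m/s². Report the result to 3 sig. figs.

The moment of inertia is MR², giving k ≡ I/(MR²) = 1.
Along the incline Mg sinθ − f = Ma, and torque about the center fR = Iα = kMR²(a/R) gives f = kMa.
Combining, a = g sinθ/(1+k) and f = kMa = kMg sinθ/(1+k).
f = 1 × 5.54 × 9.81 × sin38.6° / 2 ≈ 17.0 N.

f ≈ 17.0 N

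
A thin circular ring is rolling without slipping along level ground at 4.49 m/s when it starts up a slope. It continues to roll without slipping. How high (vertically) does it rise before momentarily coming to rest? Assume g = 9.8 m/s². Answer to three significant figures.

h ≈ 2.06 m

Here I = MR², so the shape factor k = I/(MR²) = 1.
Rolling without slipping gives ω = v/R, so the total kinetic energy is ½Mv² + ½Iω² = ½(1+k)Mv² = Mv².
At the top the kinetic energy is zero, so Mv₀² = Mgh.
Thus h = (1+k)v₀²/(2g) = 2 × 4.49² / (2 × 9.8) ≈ 2.06 m.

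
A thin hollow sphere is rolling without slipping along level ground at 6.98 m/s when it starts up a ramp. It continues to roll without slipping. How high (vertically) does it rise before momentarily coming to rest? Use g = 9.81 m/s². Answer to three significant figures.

h ≈ 4.14 m

With I = (2/3)MR², the ratio k = I/(MR²) is 2/3.
Pure rolling means v = ωR; then KE = ½Mv² + ½I(v/R)² = ½(1+k)Mv² = (5/6)Mv².
At the top the kinetic energy is zero, so (5/6)Mv₀² = Mgh.
Thus h = (1+k)v₀²/(2g) = 1.667 × 6.98² / (2 × 9.81) ≈ 4.14 m.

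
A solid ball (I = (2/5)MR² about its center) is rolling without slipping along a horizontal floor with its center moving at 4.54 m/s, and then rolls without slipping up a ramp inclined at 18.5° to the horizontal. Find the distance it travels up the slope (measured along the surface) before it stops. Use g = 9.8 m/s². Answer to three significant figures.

The moment of inertia is (2/5)MR², giving k ≡ I/(MR²) = 0.4.
Since it rolls without slipping, ω = v/R and KE = ½Mv² + ½Iω² = ½(1+k)Mv² = (7/10)Mv².
Setting this equal to Mgh gives the vertical rise h = (1+k)v₀²/(2g) = 1.4×4.54²/(2×9.8) = 1.472 m.
The distance along the slope is d = h/sinθ = 1.472/sin18.5° ≈ 4.64 m.

d ≈ 4.64 m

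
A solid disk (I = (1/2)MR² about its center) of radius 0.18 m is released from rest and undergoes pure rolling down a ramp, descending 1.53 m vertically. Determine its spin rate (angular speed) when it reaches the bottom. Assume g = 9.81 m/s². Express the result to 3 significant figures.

The moment of inertia is (1/2)MR², giving k ≡ I/(MR²) = 0.5.
Since it rolls without slipping, ω = v/R and KE = ½Mv² + ½Iω² = ½(1+k)Mv² = (3/4)Mv².
Energy conservation Mgh = ½(1+k)Mv² gives v = √(2gh/(1+k)) = √(2 × 9.81 × 1.53 / 1.5) = 4.474 m/s.
The angular speed follows from ω = v/R = 4.474/0.18 ≈ 24.9 rad/s.

ω ≈ 24.9 rad/s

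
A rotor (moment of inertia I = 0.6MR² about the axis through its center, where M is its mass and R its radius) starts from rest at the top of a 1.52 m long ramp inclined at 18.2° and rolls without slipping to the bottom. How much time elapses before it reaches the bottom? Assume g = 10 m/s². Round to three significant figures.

With I = 0.6MR², the ratio k = I/(MR²) is 0.6.
Translational: Mg sinθ − f = Ma. Rotational about the CM: fR = Iα = kMRa, so f = kMa.
Hence a = g sinθ/(1+k) = 10×sin18.2°/1.6 = 1.952 m/s².
Starting from rest, L = ½at², so t = √(2L/a) = √(2×1.52/1.952) ≈ 1.25 s.

t ≈ 1.25 s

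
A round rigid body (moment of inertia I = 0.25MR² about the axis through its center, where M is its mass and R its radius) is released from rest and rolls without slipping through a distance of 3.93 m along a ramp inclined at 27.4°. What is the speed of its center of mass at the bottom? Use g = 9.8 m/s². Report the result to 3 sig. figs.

For this body I = 0.25MR², i.e. k = I/(MR²) = 0.25.
Rolling without slipping gives ω = v/R, so the total kinetic energy is ½Mv² + ½Iω² = ½(1+k)Mv² = (5/8)Mv².
The vertical drop is h = L sinθ = 3.93 × sin27.4° = 1.809 m.
Setting Mgh = (5/8)Mv² gives v = √(2gh/(1+k)) = √(2·9.8·1.809/1.25) ≈ 5.33 m/s.

v ≈ 5.33 m/s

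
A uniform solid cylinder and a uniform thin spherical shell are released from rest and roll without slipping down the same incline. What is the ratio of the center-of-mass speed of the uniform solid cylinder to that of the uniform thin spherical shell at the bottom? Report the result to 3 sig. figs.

v_ratio ≈ 1.05

Each satisfies Mgh = ½(1+k)Mv² with k = I/(MR²), so v ∝ 1/√(1+k).
For the uniform solid cylinder k = 0.5; for the uniform thin spherical shell k = 2/3.
v₁/v₂ = √((1+k₂)/(1+k₁)) = √(1.667/1.5) ≈ 1.05.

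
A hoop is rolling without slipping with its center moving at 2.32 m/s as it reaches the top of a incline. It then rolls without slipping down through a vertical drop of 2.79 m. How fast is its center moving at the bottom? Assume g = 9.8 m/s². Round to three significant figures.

The moment of inertia is MR², giving k ≡ I/(MR²) = 1.
Pure rolling means v = ωR; then KE = ½Mv² + ½I(v/R)² = ½(1+k)Mv² = Mv².
Conserving energy between top and bottom: Mv² = Mv₀² + Mgh, hence v² = v₀² + 2gh/(1+k).
v = √(2.32² + 2×9.8×2.79/2) = √32.72 ≈ 5.72 m/s.

v ≈ 5.72 m/s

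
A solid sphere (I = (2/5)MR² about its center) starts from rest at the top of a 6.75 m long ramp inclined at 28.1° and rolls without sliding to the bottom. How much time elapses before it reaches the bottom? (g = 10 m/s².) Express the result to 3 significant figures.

With I = (2/5)MR², the ratio k = I/(MR²) is 0.4.
Newton's second law down the slope: Mg sinθ − f = Ma. The torque equation fR = Iα (with α = a/R) gives f = kMa.
Hence a = g sinθ/(1+k) = 10×sin28.1°/1.4 = 3.364 m/s².
With constant a from rest, t = √(2L/a) = √(2·6.75/3.364) ≈ 2.00 s.

t ≈ 2.00 s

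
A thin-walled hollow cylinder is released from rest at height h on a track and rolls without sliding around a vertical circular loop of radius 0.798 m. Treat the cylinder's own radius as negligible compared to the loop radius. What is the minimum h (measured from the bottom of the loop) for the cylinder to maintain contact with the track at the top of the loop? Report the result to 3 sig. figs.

With I = MR², the ratio k = I/(MR²) is 1.
At the top, contact is just lost when gravity alone supplies the centripetal force: Mg = Mv_top²/r, i.e. v_top² = gr.
With ω = v/R, the kinetic energy at speed v is ½(1+k)Mv² = Mv².
Energy conservation from release (height h) to the top (height 2r): Mgh = Mg(2r) + M·gr.
Thus h_min = 2r + (1+k)r/2 = r(2 + 2/2) = 0.798 × 3 ≈ 2.39 m.

h_min ≈ 2.39 m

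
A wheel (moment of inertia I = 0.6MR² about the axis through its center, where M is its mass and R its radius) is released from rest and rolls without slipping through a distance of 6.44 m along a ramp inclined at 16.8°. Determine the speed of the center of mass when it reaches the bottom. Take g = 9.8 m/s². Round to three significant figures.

v ≈ 4.78 m/s

Here I = 0.6MR², so the shape factor k = I/(MR²) = 0.6.
The rolling condition ω = v/R makes the rotational term ½I(v/R)² = ½kMv², so KE_total = ½(1+k)Mv² = (4/5)Mv².
The vertical drop is h = L sinθ = 6.44 × sin16.8° = 1.861 m.
Energy conservation: Mgh = (4/5)Mv², so v = √(2gh/(1+k)) = √(2 × 9.8 × 1.861 / 1.6) ≈ 4.78 m/s.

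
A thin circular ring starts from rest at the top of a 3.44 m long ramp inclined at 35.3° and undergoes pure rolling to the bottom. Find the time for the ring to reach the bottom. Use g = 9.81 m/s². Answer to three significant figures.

t ≈ 1.56 s

For this body I = MR², i.e. k = I/(MR²) = 1.
Translational: Mg sinθ − f = Ma. Rotational about the CM: fR = Iα = kMRa, so f = kMa.
Hence a = g sinθ/(1+k) = 9.81×sin35.3°/2 = 2.834 m/s².
Starting from rest, L = ½at², so t = √(2L/a) = √(2×3.44/2.834) ≈ 1.56 s.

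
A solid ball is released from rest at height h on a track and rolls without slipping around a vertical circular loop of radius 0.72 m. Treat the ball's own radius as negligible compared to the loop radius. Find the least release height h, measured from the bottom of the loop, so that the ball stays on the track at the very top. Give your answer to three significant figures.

Here I = (2/5)MR², so the shape factor k = I/(MR²) = 0.4.
At the top, contact is just lost when gravity alone supplies the centripetal force: Mg = Mv_top²/r, i.e. v_top² = gr.
With ω = v/R, the kinetic energy at speed v is ½(1+k)Mv² = (7/10)Mv².
Energy conservation from release (height h) to the top (height 2r): Mgh = Mg(2r) + (7/10)M·gr.
Thus h_min = 2r + (1+k)r/2 = r(2 + 1.4/2) = 0.72 × 2.7 ≈ 1.94 m.

h_min ≈ 1.94 m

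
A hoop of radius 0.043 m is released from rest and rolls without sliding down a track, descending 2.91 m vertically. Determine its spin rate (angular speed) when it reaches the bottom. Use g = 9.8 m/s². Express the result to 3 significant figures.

ω ≈ 124 rad/s

Here I = MR², so the shape factor k = I/(MR²) = 1.
Rolling without slipping gives ω = v/R, so the total kinetic energy is ½Mv² + ½Iω² = ½(1+k)Mv² = Mv².
Energy conservation Mgh = ½(1+k)Mv² gives v = √(2gh/(1+k)) = √(2 × 9.8 × 2.91 / 2) = 5.34 m/s.
The angular speed follows from ω = v/R = 5.34/0.043 ≈ 124 rad/s.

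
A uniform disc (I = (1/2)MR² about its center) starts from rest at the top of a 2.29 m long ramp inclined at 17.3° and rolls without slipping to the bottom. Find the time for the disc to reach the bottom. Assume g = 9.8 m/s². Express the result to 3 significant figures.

With I = (1/2)MR², the ratio k = I/(MR²) is 0.5.
Translational: Mg sinθ − f = Ma. Rotational about the CM: fR = Iα = kMRa, so f = kMa.
Hence a = g sinθ/(1+k) = 9.8×sin17.3°/1.5 = 1.943 m/s².
Starting from rest, L = ½at², so t = √(2L/a) = √(2×2.29/1.943) ≈ 1.54 s.

t ≈ 1.54 s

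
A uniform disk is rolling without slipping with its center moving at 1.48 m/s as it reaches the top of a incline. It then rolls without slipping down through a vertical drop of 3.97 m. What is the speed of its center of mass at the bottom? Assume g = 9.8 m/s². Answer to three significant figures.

The moment of inertia is (1/2)MR², giving k ≡ I/(MR²) = 0.5.
Rolling without slipping gives ω = v/R, so the total kinetic energy is ½Mv² + ½Iω² = ½(1+k)Mv² = (3/4)Mv².
Conserving energy between top and bottom: (3/4)Mv² = (3/4)Mv₀² + Mgh, hence v² = v₀² + 2gh/(1+k).
v = √(1.48² + 2×9.8×3.97/1.5) = √54.07 ≈ 7.35 m/s.

v ≈ 7.35 m/s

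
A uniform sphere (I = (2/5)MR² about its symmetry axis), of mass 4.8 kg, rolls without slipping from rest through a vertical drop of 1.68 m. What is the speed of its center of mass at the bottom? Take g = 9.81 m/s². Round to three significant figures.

Here I = (2/5)MR², so the shape factor k = I/(MR²) = 0.4.
The rolling condition ω = v/R makes the rotational term ½I(v/R)² = ½kMv², so KE_total = ½(1+k)Mv² = (7/10)Mv².
Energy conservation: Mgh = (7/10)Mv², so v = √(2gh/(1+k)) = √(2 × 9.81 × 1.68 / 1.4) ≈ 4.85 m/s.

v ≈ 4.85 m/s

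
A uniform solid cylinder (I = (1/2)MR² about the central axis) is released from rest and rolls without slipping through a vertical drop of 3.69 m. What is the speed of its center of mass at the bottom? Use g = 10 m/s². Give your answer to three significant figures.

For this body I = (1/2)MR², i.e. k = I/(MR²) = 0.5.
The rolling condition ω = v/R makes the rotational term ½I(v/R)² = ½kMv², so KE_total = ½(1+k)Mv² = (3/4)Mv².
Setting Mgh = (3/4)Mv² gives v = √(2gh/(1+k)) = √(2·10·3.69/1.5) ≈ 7.01 m/s.

v ≈ 7.01 m/s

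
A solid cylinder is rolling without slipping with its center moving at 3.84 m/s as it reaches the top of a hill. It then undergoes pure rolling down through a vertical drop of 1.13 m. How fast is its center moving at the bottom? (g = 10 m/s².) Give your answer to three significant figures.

v ≈ 5.46 m/s

With I = (1/2)MR², the ratio k = I/(MR²) is 0.5.
Pure rolling means v = ωR; then KE = ½Mv² + ½I(v/R)² = ½(1+k)Mv² = (3/4)Mv².
Energy conservation: (3/4)Mv₀² + Mgh = (3/4)Mv², so v² = v₀² + 2gh/(1+k).
v = √(3.84² + 2×10×1.13/1.5) = √29.81 ≈ 5.46 m/s.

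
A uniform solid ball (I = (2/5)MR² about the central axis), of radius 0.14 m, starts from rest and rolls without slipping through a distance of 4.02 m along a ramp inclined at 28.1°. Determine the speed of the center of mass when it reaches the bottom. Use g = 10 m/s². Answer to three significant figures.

v ≈ 5.20 m/s

For this body I = (2/5)MR², i.e. k = I/(MR²) = 0.4.
Since it rolls without slipping, ω = v/R and KE = ½Mv² + ½Iω² = ½(1+k)Mv² = (7/10)Mv².
The vertical drop is h = L sinθ = 4.02 × sin28.1° = 1.893 m.
Setting Mgh = (7/10)Mv² gives v = √(2gh/(1+k)) = √(2·10·1.893/1.4) ≈ 5.20 m/s.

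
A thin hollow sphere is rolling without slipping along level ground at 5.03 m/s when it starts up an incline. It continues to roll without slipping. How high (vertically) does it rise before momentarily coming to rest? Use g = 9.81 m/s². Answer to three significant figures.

The moment of inertia is (2/3)MR², giving k ≡ I/(MR²) = 2/3.
Since it rolls without slipping, ω = v/R and KE = ½Mv² + ½Iω² = ½(1+k)Mv² = (5/6)Mv².
All of this converts to potential energy at the highest point: (5/6)Mv₀² = Mgh.
Thus h = (1+k)v₀²/(2g) = 1.667 × 5.03² / (2 × 9.81) ≈ 2.15 m.

h ≈ 2.15 m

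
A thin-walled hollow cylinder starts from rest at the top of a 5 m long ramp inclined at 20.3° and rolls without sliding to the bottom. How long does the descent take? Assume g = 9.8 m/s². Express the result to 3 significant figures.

t ≈ 2.43 s

For this body I = MR², i.e. k = I/(MR²) = 1.
Translational: Mg sinθ − f = Ma. Rotational about the CM: fR = Iα = kMRa, so f = kMa.
Hence a = g sinθ/(1+k) = 9.8×sin20.3°/2 = 1.7 m/s².
With constant a from rest, t = √(2L/a) = √(2·5/1.7) ≈ 2.43 s.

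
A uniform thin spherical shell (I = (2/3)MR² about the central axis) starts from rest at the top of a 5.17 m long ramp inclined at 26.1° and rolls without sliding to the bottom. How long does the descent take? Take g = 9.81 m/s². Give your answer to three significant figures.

t ≈ 2.00 s

For this body I = (2/3)MR², i.e. k = I/(MR²) = 2/3.
Translational: Mg sinθ − f = Ma. Rotational about the CM: fR = Iα = kMRa, so f = kMa.
Hence a = g sinθ/(1+k) = 9.81×sin26.1°/1.667 = 2.589 m/s².
Starting from rest, L = ½at², so t = √(2L/a) = √(2×5.17/2.589) ≈ 2.00 s.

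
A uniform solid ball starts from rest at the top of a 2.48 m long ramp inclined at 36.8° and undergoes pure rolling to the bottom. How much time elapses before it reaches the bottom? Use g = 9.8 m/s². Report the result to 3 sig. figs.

For this body I = (2/5)MR², i.e. k = I/(MR²) = 0.4.
Translational: Mg sinθ − f = Ma. Rotational about the CM: fR = Iα = kMRa, so f = kMa.
Hence a = g sinθ/(1+k) = 9.8×sin36.8°/1.4 = 4.193 m/s².
Starting from rest, L = ½at², so t = √(2L/a) = √(2×2.48/4.193) ≈ 1.09 s.

t ≈ 1.09 s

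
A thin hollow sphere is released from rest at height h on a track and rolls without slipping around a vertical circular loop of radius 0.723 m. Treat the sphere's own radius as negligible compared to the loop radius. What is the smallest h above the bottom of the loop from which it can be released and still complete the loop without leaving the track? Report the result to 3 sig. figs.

h_min ≈ 2.05 m

For this body I = (2/3)MR², i.e. k = I/(MR²) = 2/3.
At the top of the loop, the minimum-contact condition is Mg = Mv_top²/r, so v_top² = gr.
With ω = v/R, the kinetic energy at speed v is ½(1+k)Mv² = (5/6)Mv².
Energy conservation from release (height h) to the top (height 2r): Mgh = Mg(2r) + (5/6)M·gr.
Thus h_min = 2r + (1+k)r/2 = r(2 + 1.667/2) = 0.723 × 2.833 ≈ 2.05 m.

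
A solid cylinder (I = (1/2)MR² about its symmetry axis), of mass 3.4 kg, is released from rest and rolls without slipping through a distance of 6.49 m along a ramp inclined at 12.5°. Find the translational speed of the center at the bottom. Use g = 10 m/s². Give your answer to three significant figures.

Here I = (1/2)MR², so the shape factor k = I/(MR²) = 0.5.
Rolling without slipping gives ω = v/R, so the total kinetic energy is ½Mv² + ½Iω² = ½(1+k)Mv² = (3/4)Mv².
The vertical drop is h = L sinθ = 6.49 × sin12.5° = 1.405 m.
Setting Mgh = (3/4)Mv² gives v = √(2gh/(1+k)) = √(2·10·1.405/1.5) ≈ 4.33 m/s.

v ≈ 4.33 m/s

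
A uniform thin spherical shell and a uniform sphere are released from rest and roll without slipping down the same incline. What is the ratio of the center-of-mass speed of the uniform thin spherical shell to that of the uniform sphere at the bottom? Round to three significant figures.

v_ratio ≈ 0.917

Each satisfies Mgh = ½(1+k)Mv² with k = I/(MR²), so v ∝ 1/√(1+k).
For the uniform thin spherical shell k = 2/3; for the uniform sphere k = 0.4.
v₁/v₂ = √((1+k₂)/(1+k₁)) = √(1.4/1.667) ≈ 0.917.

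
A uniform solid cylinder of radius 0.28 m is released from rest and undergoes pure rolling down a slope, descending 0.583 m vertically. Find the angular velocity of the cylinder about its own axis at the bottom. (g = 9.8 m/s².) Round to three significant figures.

ω ≈ 9.86 rad/s

The moment of inertia is (1/2)MR², giving k ≡ I/(MR²) = 0.5.
Since it rolls without slipping, ω = v/R and KE = ½Mv² + ½Iω² = ½(1+k)Mv² = (3/4)Mv².
Energy conservation Mgh = ½(1+k)Mv² gives v = √(2gh/(1+k)) = √(2 × 9.8 × 0.583 / 1.5) = 2.76 m/s.
Then ω = v/R = 2.76 / 0.28 ≈ 9.86 rad/s.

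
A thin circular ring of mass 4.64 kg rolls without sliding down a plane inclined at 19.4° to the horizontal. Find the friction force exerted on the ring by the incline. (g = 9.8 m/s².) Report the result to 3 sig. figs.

f ≈ 7.55 N

For this body I = MR², i.e. k = I/(MR²) = 1.
Translational: Mg sinθ − f = Ma. Rotational about the CM: fR = Iα = kMRa, so f = kMa.
Combining, a = g sinθ/(1+k) and f = kMa = kMg sinθ/(1+k).
f = 1 × 4.64 × 9.8 × sin19.4° / 2 ≈ 7.55 N.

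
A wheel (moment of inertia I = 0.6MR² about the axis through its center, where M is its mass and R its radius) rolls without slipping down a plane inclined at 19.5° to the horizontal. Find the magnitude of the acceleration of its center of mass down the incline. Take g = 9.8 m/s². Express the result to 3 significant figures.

The moment of inertia is 0.6MR², giving k ≡ I/(MR²) = 0.6.
Translational: Mg sinθ − f = Ma. Rotational about the CM: fR = Iα = kMRa, so f = kMa.
Eliminating f: Mg sinθ = (1+k)Ma, so a = g sinθ/(1+k) = 9.8 × sin19.5° / 1.6 ≈ 2.04 m/s².

a ≈ 2.04 m/s²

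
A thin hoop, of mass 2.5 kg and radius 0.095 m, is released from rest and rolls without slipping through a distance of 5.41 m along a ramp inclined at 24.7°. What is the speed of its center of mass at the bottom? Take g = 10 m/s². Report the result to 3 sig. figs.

v ≈ 4.75 m/s

With I = MR², the ratio k = I/(MR²) is 1.
Since it rolls without slipping, ω = v/R and KE = ½Mv² + ½Iω² = ½(1+k)Mv² = Mv².
The vertical drop is h = L sinθ = 5.41 × sin24.7° = 2.261 m.
Energy conservation: Mgh = Mv², so v = √(2gh/(1+k)) = √(2 × 10 × 2.261 / 2) ≈ 4.75 m/s.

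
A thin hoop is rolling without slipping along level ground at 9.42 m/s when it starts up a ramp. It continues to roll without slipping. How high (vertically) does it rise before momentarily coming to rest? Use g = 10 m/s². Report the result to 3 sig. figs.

h ≈ 8.87 m

The moment of inertia is MR², giving k ≡ I/(MR²) = 1.
Since it rolls without slipping, ω = v/R and KE = ½Mv² + ½Iω² = ½(1+k)Mv² = Mv².
All of this converts to potential energy at the highest point: Mv₀² = Mgh.
Thus h = (1+k)v₀²/(2g) = 2 × 9.42² / (2 × 10) ≈ 8.87 m.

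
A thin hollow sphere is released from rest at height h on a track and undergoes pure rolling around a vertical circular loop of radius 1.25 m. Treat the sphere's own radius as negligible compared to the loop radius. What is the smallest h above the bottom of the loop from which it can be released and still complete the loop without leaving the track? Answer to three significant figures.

h_min ≈ 3.54 m

The moment of inertia is (2/3)MR², giving k ≡ I/(MR²) = 2/3.
At the top of the loop, the minimum-contact condition is Mg = Mv_top²/r, so v_top² = gr.
With ω = v/R, the kinetic energy at speed v is ½(1+k)Mv² = (5/6)Mv².
Energy conservation from release (height h) to the top (height 2r): Mgh = Mg(2r) + (5/6)M·gr.
Thus h_min = 2r + (1+k)r/2 = r(2 + 1.667/2) = 1.25 × 2.833 ≈ 3.54 m.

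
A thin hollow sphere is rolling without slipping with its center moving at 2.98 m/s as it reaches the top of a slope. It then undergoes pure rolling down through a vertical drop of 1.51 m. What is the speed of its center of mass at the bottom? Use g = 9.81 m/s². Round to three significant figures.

v ≈ 5.16 m/s

With I = (2/3)MR², the ratio k = I/(MR²) is 2/3.
Since it rolls without slipping, ω = v/R and KE = ½Mv² + ½Iω² = ½(1+k)Mv² = (5/6)Mv².
Conserving energy between top and bottom: (5/6)Mv² = (5/6)Mv₀² + Mgh, hence v² = v₀² + 2gh/(1+k).
v = √(2.98² + 2×9.81×1.51/1.667) = √26.66 ≈ 5.16 m/s.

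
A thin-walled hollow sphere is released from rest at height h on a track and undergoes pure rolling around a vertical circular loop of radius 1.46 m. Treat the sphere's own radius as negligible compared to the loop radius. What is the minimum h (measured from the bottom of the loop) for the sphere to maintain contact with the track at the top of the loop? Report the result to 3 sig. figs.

Here I = (2/3)MR², so the shape factor k = I/(MR²) = 2/3.
At the top, contact is just lost when gravity alone supplies the centripetal force: Mg = Mv_top²/r, i.e. v_top² = gr.
With ω = v/R, the kinetic energy at speed v is ½(1+k)Mv² = (5/6)Mv².
Energy conservation from release (height h) to the top (height 2r): Mgh = Mg(2r) + (5/6)M·gr.
Thus h_min = 2r + (1+k)r/2 = r(2 + 1.667/2) = 1.46 × 2.833 ≈ 4.14 m.

h_min ≈ 4.14 m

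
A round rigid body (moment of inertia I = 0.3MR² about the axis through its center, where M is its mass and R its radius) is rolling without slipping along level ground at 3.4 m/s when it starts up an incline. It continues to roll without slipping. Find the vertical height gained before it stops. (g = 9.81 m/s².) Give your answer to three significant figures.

With I = 0.3MR², the ratio k = I/(MR²) is 0.3.
Pure rolling means v = ωR; then KE = ½Mv² + ½I(v/R)² = ½(1+k)Mv² = (13/20)Mv².
All of this converts to potential energy at the highest point: (13/20)Mv₀² = Mgh.
Thus h = (1+k)v₀²/(2g) = 1.3 × 3.4² / (2 × 9.81) ≈ 0.766 m.

h ≈ 0.766 m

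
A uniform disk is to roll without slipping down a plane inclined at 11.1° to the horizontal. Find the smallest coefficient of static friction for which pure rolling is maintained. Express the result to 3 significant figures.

μ_min ≈ 0.0654

Here I = (1/2)MR², so the shape factor k = I/(MR²) = 0.5.
Newton's second law down the slope: Mg sinθ − f = Ma. The torque equation fR = Iα (with α = a/R) gives f = kMa.
These give a = g sinθ/(1+k) and the required friction f = kMg sinθ/(1+k).
With N = Mg cosθ, the no-slip condition f ≤ μN gives μ_min = f/N = k tanθ/(1+k).
μ_min = 0.5 × tan11.1° / 1.5 ≈ 0.0654.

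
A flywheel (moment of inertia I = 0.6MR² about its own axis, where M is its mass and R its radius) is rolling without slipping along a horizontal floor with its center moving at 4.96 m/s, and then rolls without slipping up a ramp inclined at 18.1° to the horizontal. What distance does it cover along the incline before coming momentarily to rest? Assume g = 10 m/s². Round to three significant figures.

d ≈ 6.33 m

The moment of inertia is 0.6MR², giving k ≡ I/(MR²) = 0.6.
Pure rolling means v = ωR; then KE = ½Mv² + ½I(v/R)² = ½(1+k)Mv² = (4/5)Mv².
Setting this equal to Mgh gives the vertical rise h = (1+k)v₀²/(2g) = 1.6×4.96²/(2×10) = 1.968 m.
Along the incline, d = h/sinθ = 1.968/sin18.1° ≈ 6.33 m.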